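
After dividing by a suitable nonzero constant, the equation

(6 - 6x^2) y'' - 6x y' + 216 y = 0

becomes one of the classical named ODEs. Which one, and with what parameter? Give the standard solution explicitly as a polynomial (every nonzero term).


All three coefficients share the factor 6; dividing through by 6 gives  (1 - x^2) y'' - x y' + 36 y = 0.
This matches the Chebyshev equation (1 - x^2) y'' - x y' + n^2 y = 0 (note the -x y' term, not -2x y') with n^2 = 36, so n = 6; the polynomial solution is T_6(x).
With y = sum_k a_k x^k, matching x^k gives (k+2)(k+1) a_{k+2} = (k^2 - n^2) a_k = (k - 6)(k + 6) a_k. The right side vanishes at k = 6, so the series with the parity of 6 terminates at degree 6.
Standard normalization: leading coefficient of T_n is 2^(n-1), so a_6 = 2^5 = 32. Work downward with a_k = (k+1)(k+2) a_{k+2} / ((k - 6)(k + 6)):
  a_4 = (5)(6)(32) / ((4 - 6)(4 + 6)) = 960/(-20) = -48
  a_2 = (3)(4)(-48) / ((2 - 6)(2 + 6)) = -576/(-32) = 18
  a_0 = (1)(2)(18) / ((0 - 6)(0 + 6)) = 36/(-36) = -1
Hence T_6(x) = 32 x^6 - 48 x^4 + 18 x^2 - 1.

T_6(x); series = 32 x^6 - 48 x^4 + 18 x^2 - 1


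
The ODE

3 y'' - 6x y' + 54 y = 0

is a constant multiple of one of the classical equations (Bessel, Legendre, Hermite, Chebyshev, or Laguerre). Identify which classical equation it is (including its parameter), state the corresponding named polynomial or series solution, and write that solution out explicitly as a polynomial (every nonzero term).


All three coefficients share the factor 3; dividing through by 3 gives  y'' - 2x y' + 18 y = 0.
This matches the Hermite equation y'' - 2x y' + 2n y = 0 with 2n = 18, so n = 9; the polynomial solution is H_9(x).
With y = sum_k a_k x^k, matching x^k gives (k+2)(k+1) a_{k+2} = 2(k - n) a_k = 2(k - 9) a_k. The right side vanishes at k = 9, so the series with the parity of 9 terminates at degree 9.
Standard normalization: leading coefficient of H_n is 2^n, so a_9 = 2^9 = 512. Work downward with a_k = (k+1)(k+2) a_{k+2} / (2(k - n)):
  a_7 = (8)(9)(512) / (2(7 - 9)) = 36864/(-4) = -9216
  a_5 = (6)(7)(-9216) / (2(5 - 9)) = -387072/(-8) = 48384
  a_3 = (4)(5)(48384) / (2(3 - 9)) = 967680/(-12) = -80640
  a_1 = (2)(3)(-80640) / (2(1 - 9)) = -483840/(-16) = 30240
Hence H_9(x) = 512 x^9 - 9216 x^7 + 48384 x^5 - 80640 x^3 + 30240 x.

H_9(x); series = 512 x^9 - 9216 x^7 + 48384 x^5 - 80640 x^3 + 30240 x


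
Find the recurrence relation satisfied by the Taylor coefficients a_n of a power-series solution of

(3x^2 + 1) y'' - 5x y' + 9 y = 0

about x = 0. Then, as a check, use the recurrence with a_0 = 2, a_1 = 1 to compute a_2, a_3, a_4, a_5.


Substitute y = sum_n a_n x^n.
(1 + 3 x^2) y'' contributes (n+2)(n+1) a_{n+2} + 3 n(n-1) a_n at x^n.
-5 x y'(x) contributes -5 n a_n at x^n.
9 y(x) contributes 9 a_n at x^n.
Matching x^n: (n+2)(n+1) a_{n+2} + (3 n(n-1) - 5 n + 9) a_n = 0.
Thus a_{n+2} = (-3 n(n-1) + 5 n - 9) / ((n+1)(n+2)) * a_n.

Check with a_0 = 2, a_1 = 1 (apply the recurrence for n = 0, 1, 2, 3): a_0 = 2, a_1 = 1, a_2 = -9, a_3 = -2/3, a_4 = 15/4, a_5 = 2/5.

a_(n+2) = (-3 n(n-1) + 5 n - 9) / ((n+1)(n+2)) * a_n; check: a_0 = 2, a_1 = 1, a_2 = -9, a_3 = -2/3, a_4 = 15/4, a_5 = 2/5


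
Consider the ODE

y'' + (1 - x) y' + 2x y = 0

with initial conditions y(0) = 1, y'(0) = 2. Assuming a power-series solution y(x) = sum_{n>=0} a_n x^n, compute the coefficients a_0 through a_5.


Ansatz: y(x) = sum_{n>=0} a_n x^n, so y'(x) = sum_{n>=1} n a_n x^(n-1) and y''(x) = sum_{n>=2} n(n-1) a_n x^(n-2).
Substitute into P(x) y'' + Q(x) y' + R(x) y = 0 with P(x) = 1, Q(x) = 1 - x, R(x) = 2x, and match powers of x.
Initial conditions: a_0 = 1, a_1 = 2.
Setting the coefficient of each power of x to zero and solving order by order (substituting the coefficients already found):
  x^0: 2 a_2 + a_1 = 0  ->  2 a_2 = -a_1 = -2  ->  a_2 = -1
  x^1: 6 a_3 + 2 a_2 - a_1 + 2 a_0 = 0  ->  6 a_3 = -2 a_2 + a_1 - 2 a_0 = 2  ->  a_3 = 1/3
  x^2: 12 a_4 + 3 a_3 - 2 a_2 + 2 a_1 = 0  ->  12 a_4 = -3 a_3 + 2 a_2 - 2 a_1 = -7  ->  a_4 = -7/12
  x^3: 20 a_5 + 4 a_4 - 3 a_3 + 2 a_2 = 0  ->  20 a_5 = -4 a_4 + 3 a_3 - 2 a_2 = 16/3  ->  a_5 = 4/15
Truncated series: y(x) = 1 + 2 x - x^2 + (1/3) x^3 - (7/12) x^4 + (4/15) x^5 + O(x^6).

a_0 = 1; a_1 = 2; a_2 = -1; a_3 = 1/3; a_4 = -7/12; a_5 = 4/15


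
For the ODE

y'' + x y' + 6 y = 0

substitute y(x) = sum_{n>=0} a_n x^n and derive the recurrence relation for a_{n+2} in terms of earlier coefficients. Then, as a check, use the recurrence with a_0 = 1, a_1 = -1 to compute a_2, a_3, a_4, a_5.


Substitute y = sum_n a_n x^n.
y''(x) has coefficient (n+2)(n+1) a_{n+2} at x^n;
x y'(x) has coefficient n a_n at x^n (shift);
6 y(x) has coefficient 6 a_n at x^n.
Matching x^n: (n+2)(n+1) a_{n+2} + (n + 6) a_n = 0.
Thus a_{n+2} = (-n - 6) / ((n+1)(n+2)) * a_n.

Check with a_0 = 1, a_1 = -1 (apply the recurrence for n = 0, 1, 2, 3): a_0 = 1, a_1 = -1, a_2 = -3, a_3 = 7/6, a_4 = 2, a_5 = -21/40.

a_(n+2) = (-n - 6) / ((n+1)(n+2)) * a_n; check: a_0 = 1, a_1 = -1, a_2 = -3, a_3 = 7/6, a_4 = 2, a_5 = -21/40


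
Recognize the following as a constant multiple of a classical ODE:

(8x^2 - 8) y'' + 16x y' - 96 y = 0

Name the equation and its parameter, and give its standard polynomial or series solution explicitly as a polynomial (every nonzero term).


All three coefficients share the factor -8; dividing through by -8 gives  (1 - x^2) y'' - 2x y' + 12 y = 0.
This matches the Legendre equation (1 - x^2) y'' - 2x y' + n(n+1) y = 0 (note the -2x y' term) with n(n+1) = 12, so n = 3; the polynomial solution is P_3(x).
With y = sum_k a_k x^k, matching x^k gives (k+2)(k+1) a_{k+2} = [k(k+1) - n(n+1)] a_k = (k - 3)(k + 4) a_k. The right side vanishes at k = 3, so the series with the parity of 3 terminates at degree 3.
Standard normalization (P_n(1) = 1): leading coefficient (2n)!/(2^n (n!)^2) = 720/(8*36) = 5/2, so a_3 = 5/2. Work downward with a_k = (k+1)(k+2) a_{k+2} / ((k - 3)(k + 4)):
  a_1 = (2)(3)(5/2) / ((1 - 3)(1 + 4)) = 15/(-10) = -3/2
Hence P_3(x) = 5 x^3/2 - 3 x/2.

P_3(x); series = 5 x^3/2 - 3 x/2


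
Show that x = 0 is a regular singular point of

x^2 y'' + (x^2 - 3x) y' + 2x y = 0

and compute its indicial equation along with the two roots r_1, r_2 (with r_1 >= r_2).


Divide by x^2 to reach normal form y'' + P_1(x) y' + P_2(x) y = 0 with P_1(x) = 1 - 3/x and P_2(x) = 2/x.
x = 0 is a singular point because the y'-coefficient 1 - 3/x has a pole at x = 0 and the y-coefficient 2/x has a pole at x = 0.
It is a regular singular point because x P_1(x) = p(x) = x - 3 and x^2 P_2(x) = q(x) = 2x are polynomials, hence analytic at x = 0.
p(0) = -3,  q(0) = 0.
Indicial equation: r(r-1) + p(0) r + q(0) = 0, i.e. r^2 + (p(0) - 1) r + q(0) = 0, i.e. r^2 - 4 r = 0.
Discriminant: (-4)^2 - 4(0) = 16, so r = (4 ± 4)/2.
Solving: r_1 = 4, r_2 = 0.

indicial: r^2 - 4 r = 0; roots r_1 = 4, r_2 = 0


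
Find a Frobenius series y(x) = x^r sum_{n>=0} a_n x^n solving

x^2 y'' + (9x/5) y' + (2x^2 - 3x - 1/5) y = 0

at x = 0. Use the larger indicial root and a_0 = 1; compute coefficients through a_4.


Write in Frobenius form y'' + (p(x)/x) y' + (q(x)/x^2) y = 0:
  p(x) = 9/5,  q(x) = 2x^2 - 3x - 1/5.
Indicial equation: r(r-1) + (9/5) r + (-1/5) = 0 -> roots r_1 = 1/5, r_2 = -1.
Take r = r_1 = 1/5. Let y(x) = x^r sum_{n>=0} a_n x^n with a_0 = 1.
Substitute y = x^r sum a_n x^n and match x^{r+n}. The recurrence is
  D(n) a_n - 3 a_{n-1} + 2 a_{n-2} = 0,  where D(n) = (r+n)(r+n-1) + (9/5)(r+n) + (-1/5).
  a_n = [3 a_{n-1} - 2 a_{n-2}] / D(n).
Since the indicial polynomial factors as (r - r_1)(r - r_2), D(n) = (r_1 + n - r_1)(r_1 + n - r_2) = n(n + 6/5).
Evaluating step by step (a_0 = 1):
  n = 1: D(1) = 1(1 + 6/5) = 11/5; numerator = 3(1) = 3; a_1 = (3)/(11/5) = 15/11
  n = 2: D(2) = 2(2 + 6/5) = 32/5; numerator = 3(15/11) - 2(1) = 23/11; a_2 = (23/11)/(32/5) = 115/352
  n = 3: D(3) = 3(3 + 6/5) = 63/5; numerator = 3(115/352) - 2(15/11) = -615/352; a_3 = (-615/352)/(63/5) = -1025/7392
  n = 4: D(4) = 4(4 + 6/5) = 104/5; numerator = 3(-1025/7392) - 2(115/352) = -2635/2464; a_4 = (-2635/2464)/(104/5) = -13175/256256

r = 1/5; a_0 = 1; a_1 = 15/11; a_2 = 115/352; a_3 = -1025/7392; a_4 = -13175/256256


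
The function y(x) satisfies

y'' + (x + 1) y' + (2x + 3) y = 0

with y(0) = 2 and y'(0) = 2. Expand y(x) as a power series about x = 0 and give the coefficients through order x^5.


Ansatz: y(x) = sum_{n>=0} a_n x^n, so y'(x) = sum_{n>=1} n a_n x^(n-1) and y''(x) = sum_{n>=2} n(n-1) a_n x^(n-2).
Substitute into P(x) y'' + Q(x) y' + R(x) y = 0 with P(x) = 1, Q(x) = x + 1, R(x) = 2x + 3, and match powers of x.
Initial conditions: a_0 = 2, a_1 = 2.
Setting the coefficient of each power of x to zero and solving order by order (substituting the coefficients already found):
  x^0: 2 a_2 + a_1 + 3 a_0 = 0  ->  2 a_2 = -a_1 - 3 a_0 = -8  ->  a_2 = -4
  x^1: 6 a_3 + 2 a_2 + 4 a_1 + 2 a_0 = 0  ->  6 a_3 = -2 a_2 - 4 a_1 - 2 a_0 = -4  ->  a_3 = -2/3
  x^2: 12 a_4 + 3 a_3 + 5 a_2 + 2 a_1 = 0  ->  12 a_4 = -3 a_3 - 5 a_2 - 2 a_1 = 18  ->  a_4 = 3/2
  x^3: 20 a_5 + 4 a_4 + 6 a_3 + 2 a_2 = 0  ->  20 a_5 = -4 a_4 - 6 a_3 - 2 a_2 = 6  ->  a_5 = 3/10
Truncated series: y(x) = 2 + 2 x - 4 x^2 - (2/3) x^3 + (3/2) x^4 + (3/10) x^5 + O(x^6).

a_0 = 2; a_1 = 2; a_2 = -4; a_3 = -2/3; a_4 = 3/2; a_5 = 3/10


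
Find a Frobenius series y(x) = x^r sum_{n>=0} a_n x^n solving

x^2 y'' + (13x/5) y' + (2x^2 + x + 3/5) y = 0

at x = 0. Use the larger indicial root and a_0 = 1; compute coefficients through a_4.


Write in Frobenius form y'' + (p(x)/x) y' + (q(x)/x^2) y = 0:
  p(x) = 13/5,  q(x) = 2x^2 + x + 3/5.
Indicial equation: r(r-1) + (13/5) r + (3/5) = 0 -> roots r_1 = -3/5, r_2 = -1.
Take r = r_1 = -3/5. Let y(x) = x^r sum_{n>=0} a_n x^n with a_0 = 1.
Substitute y = x^r sum a_n x^n and match x^{r+n}. The recurrence is
  D(n) a_n + 1 a_{n-1} + 2 a_{n-2} = 0,  where D(n) = (r+n)(r+n-1) + (13/5)(r+n) + (3/5).
  a_n = [-1 a_{n-1} - 2 a_{n-2}] / D(n).
Since the indicial polynomial factors as (r - r_1)(r - r_2), D(n) = (r_1 + n - r_1)(r_1 + n - r_2) = n(n + 2/5).
Evaluating step by step (a_0 = 1):
  n = 1: D(1) = 1(1 + 2/5) = 7/5; numerator = -1(1) = -1; a_1 = (-1)/(7/5) = -5/7
  n = 2: D(2) = 2(2 + 2/5) = 24/5; numerator = -1(-5/7) - 2(1) = -9/7; a_2 = (-9/7)/(24/5) = -15/56
  n = 3: D(3) = 3(3 + 2/5) = 51/5; numerator = -1(-15/56) - 2(-5/7) = 95/56; a_3 = (95/56)/(51/5) = 475/2856
  n = 4: D(4) = 4(4 + 2/5) = 88/5; numerator = -1(475/2856) - 2(-15/56) = 1055/2856; a_4 = (1055/2856)/(88/5) = 5275/251328

r = -3/5; a_0 = 1; a_1 = -5/7; a_2 = -15/56; a_3 = 475/2856; a_4 = 5275/251328


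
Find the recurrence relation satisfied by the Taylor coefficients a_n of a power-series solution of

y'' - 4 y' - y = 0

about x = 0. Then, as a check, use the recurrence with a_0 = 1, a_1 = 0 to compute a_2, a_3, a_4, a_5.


Substitute y = sum_n a_n x^n.
y''(x) has coefficient (n+2)(n+1) a_{n+2} at x^n;
-4 y'(x) has coefficient -4 (n+1) a_{n+1} at x^n;
-y(x) has coefficient -1 a_n at x^n.
Matching x^n: (n+2)(n+1) a_{n+2} - 4 (n+1) a_{n+1} - 1 a_n = 0.
Thus a_{n+2} = [4 (n+1) a_{n+1} + 1 a_n] / ((n+1)(n+2)).

Check with a_0 = 1, a_1 = 0 (apply the recurrence for n = 0, 1, 2, 3): a_0 = 1, a_1 = 0, a_2 = 1/2, a_3 = 2/3, a_4 = 17/24, a_5 = 3/5.

a_(n+2) = [4 (n+1) a_(n+1) + 1 a_n] / ((n+1)(n+2)); check: a_0 = 1, a_1 = 0, a_2 = 1/2, a_3 = 2/3, a_4 = 17/24, a_5 = 3/5


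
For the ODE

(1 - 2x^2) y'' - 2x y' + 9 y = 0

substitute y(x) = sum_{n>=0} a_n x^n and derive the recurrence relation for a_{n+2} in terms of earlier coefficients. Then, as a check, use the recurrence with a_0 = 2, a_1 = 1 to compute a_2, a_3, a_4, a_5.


Substitute y = sum_n a_n x^n.
(1 - 2 x^2) y'' contributes (n+2)(n+1) a_{n+2} - 2 n(n-1) a_n at x^n.
-2 x y'(x) contributes -2 n a_n at x^n.
9 y(x) contributes 9 a_n at x^n.
Matching x^n: (n+2)(n+1) a_{n+2} + (-2 n(n-1) - 2 n + 9) a_n = 0.
Thus a_{n+2} = (2 n(n-1) + 2 n - 9) / ((n+1)(n+2)) * a_n.

Check with a_0 = 2, a_1 = 1 (apply the recurrence for n = 0, 1, 2, 3): a_0 = 2, a_1 = 1, a_2 = -9, a_3 = -7/6, a_4 = 3/4, a_5 = -21/40.

a_(n+2) = (2 n(n-1) + 2 n - 9) / ((n+1)(n+2)) * a_n; check: a_0 = 2, a_1 = 1, a_2 = -9, a_3 = -7/6, a_4 = 3/4, a_5 = -21/40


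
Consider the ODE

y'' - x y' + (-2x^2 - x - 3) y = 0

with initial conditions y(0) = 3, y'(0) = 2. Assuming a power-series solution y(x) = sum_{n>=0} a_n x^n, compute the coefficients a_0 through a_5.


Ansatz: y(x) = sum_{n>=0} a_n x^n, so y'(x) = sum_{n>=1} n a_n x^(n-1) and y''(x) = sum_{n>=2} n(n-1) a_n x^(n-2).
Substitute into P(x) y'' + Q(x) y' + R(x) y = 0 with P(x) = 1, Q(x) = -x, R(x) = -2x^2 - x - 3, and match powers of x.
Initial conditions: a_0 = 3, a_1 = 2.
Setting the coefficient of each power of x to zero and solving order by order (substituting the coefficients already found):
  x^0: 2 a_2 - 3 a_0 = 0  ->  2 a_2 = 3 a_0 = 9  ->  a_2 = 9/2
  x^1: 6 a_3 - 4 a_1 - a_0 = 0  ->  6 a_3 = 4 a_1 + a_0 = 11  ->  a_3 = 11/6
  x^2: 12 a_4 - 5 a_2 - a_1 - 2 a_0 = 0  ->  12 a_4 = 5 a_2 + a_1 + 2 a_0 = 61/2  ->  a_4 = 61/24
  x^3: 20 a_5 - 6 a_3 - a_2 - 2 a_1 = 0  ->  20 a_5 = 6 a_3 + a_2 + 2 a_1 = 39/2  ->  a_5 = 39/40
Truncated series: y(x) = 3 + 2 x + (9/2) x^2 + (11/6) x^3 + (61/24) x^4 + (39/40) x^5 + O(x^6).

a_0 = 3; a_1 = 2; a_2 = 9/2; a_3 = 11/6; a_4 = 61/24; a_5 = 39/40


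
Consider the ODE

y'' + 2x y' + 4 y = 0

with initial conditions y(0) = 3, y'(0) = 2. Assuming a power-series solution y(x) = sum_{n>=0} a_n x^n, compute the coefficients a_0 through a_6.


Ansatz: y(x) = sum_{n>=0} a_n x^n, so y'(x) = sum_{n>=1} n a_n x^(n-1) and y''(x) = sum_{n>=2} n(n-1) a_n x^(n-2).
Substitute into P(x) y'' + Q(x) y' + R(x) y = 0 with P(x) = 1, Q(x) = 2x, R(x) = 4, and match powers of x.
Initial conditions: a_0 = 3, a_1 = 2.
Setting the coefficient of each power of x to zero and solving order by order (substituting the coefficients already found):
  x^0: 2 a_2 + 4 a_0 = 0  ->  2 a_2 = -4 a_0 = -12  ->  a_2 = -6
  x^1: 6 a_3 + 6 a_1 = 0  ->  6 a_3 = -6 a_1 = -12  ->  a_3 = -2
  x^2: 12 a_4 + 8 a_2 = 0  ->  12 a_4 = -8 a_2 = 48  ->  a_4 = 4
  x^3: 20 a_5 + 10 a_3 = 0  ->  20 a_5 = -10 a_3 = 20  ->  a_5 = 1
  x^4: 30 a_6 + 12 a_4 = 0  ->  30 a_6 = -12 a_4 = -48  ->  a_6 = -8/5
Truncated series: y(x) = 3 + 2 x - 6 x^2 - 2 x^3 + 4 x^4 + x^5 - (8/5) x^6 + O(x^7).

a_0 = 3; a_1 = 2; a_2 = -6; a_3 = -2; a_4 = 4; a_5 = 1; a_6 = -8/5


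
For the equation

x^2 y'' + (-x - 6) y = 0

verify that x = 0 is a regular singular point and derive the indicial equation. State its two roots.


Divide by x^2 to reach normal form y'' + P_1(x) y' + P_2(x) y = 0 with P_1(x) = 0 and P_2(x) = -1/x - 6/x^2.
x = 0 is a singular point because the y-coefficient -1/x - 6/x^2 has a pole at x = 0.
It is a regular singular point because x P_1(x) = p(x) = 0 and x^2 P_2(x) = q(x) = -x - 6 are polynomials, hence analytic at x = 0.
p(0) = 0,  q(0) = -6.
Indicial equation: r(r-1) + p(0) r + q(0) = 0, i.e. r^2 + (p(0) - 1) r + q(0) = 0, i.e. r^2 - 1 r - 6 = 0.
Discriminant: (-1)^2 - 4(-6) = 25, so r = (1 ± 5)/2.
Solving: r_1 = 3, r_2 = -2.

indicial: r^2 - 1 r - 6 = 0; roots r_1 = 3, r_2 = -2


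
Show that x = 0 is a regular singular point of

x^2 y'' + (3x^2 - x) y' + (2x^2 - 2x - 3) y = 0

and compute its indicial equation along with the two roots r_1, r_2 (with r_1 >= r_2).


Divide by x^2 to reach normal form y'' + P_1(x) y' + P_2(x) y = 0 with P_1(x) = 3 - 1/x and P_2(x) = 2 - 2/x - 3/x^2.
x = 0 is a singular point because the y'-coefficient 3 - 1/x has a pole at x = 0 and the y-coefficient 2 - 2/x - 3/x^2 has a pole at x = 0.
It is a regular singular point because x P_1(x) = p(x) = 3x - 1 and x^2 P_2(x) = q(x) = 2x^2 - 2x - 3 are polynomials, hence analytic at x = 0.
p(0) = -1,  q(0) = -3.
Indicial equation: r(r-1) + p(0) r + q(0) = 0, i.e. r^2 + (p(0) - 1) r + q(0) = 0, i.e. r^2 - 2 r - 3 = 0.
Discriminant: (-2)^2 - 4(-3) = 16, so r = (2 ± 4)/2.
Solving: r_1 = 3, r_2 = -1.

indicial: r^2 - 2 r - 3 = 0; roots r_1 = 3, r_2 = -1


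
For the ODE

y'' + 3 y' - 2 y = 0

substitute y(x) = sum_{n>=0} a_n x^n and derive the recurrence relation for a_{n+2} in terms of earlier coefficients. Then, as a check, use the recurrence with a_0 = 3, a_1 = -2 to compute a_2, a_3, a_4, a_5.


Substitute y = sum_n a_n x^n.
y''(x) has coefficient (n+2)(n+1) a_{n+2} at x^n;
3 y'(x) has coefficient 3 (n+1) a_{n+1} at x^n;
-2 y(x) has coefficient -2 a_n at x^n.
Matching x^n: (n+2)(n+1) a_{n+2} + 3 (n+1) a_{n+1} - 2 a_n = 0.
Thus a_{n+2} = [-3 (n+1) a_{n+1} + 2 a_n] / ((n+1)(n+2)).

Check with a_0 = 3, a_1 = -2 (apply the recurrence for n = 0, 1, 2, 3): a_0 = 3, a_1 = -2, a_2 = 6, a_3 = -20/3, a_4 = 6, a_5 = -64/15.

a_(n+2) = [-3 (n+1) a_(n+1) + 2 a_n] / ((n+1)(n+2)); check: a_0 = 3, a_1 = -2, a_2 = 6, a_3 = -20/3, a_4 = 6, a_5 = -64/15


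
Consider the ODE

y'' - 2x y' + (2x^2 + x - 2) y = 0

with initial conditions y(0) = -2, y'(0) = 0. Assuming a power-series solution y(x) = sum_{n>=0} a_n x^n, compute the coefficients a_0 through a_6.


Ansatz: y(x) = sum_{n>=0} a_n x^n, so y'(x) = sum_{n>=1} n a_n x^(n-1) and y''(x) = sum_{n>=2} n(n-1) a_n x^(n-2).
Substitute into P(x) y'' + Q(x) y' + R(x) y = 0 with P(x) = 1, Q(x) = -2x, R(x) = 2x^2 + x - 2, and match powers of x.
Initial conditions: a_0 = -2, a_1 = 0.
Setting the coefficient of each power of x to zero and solving order by order (substituting the coefficients already found):
  x^0: 2 a_2 - 2 a_0 = 0  ->  2 a_2 = 2 a_0 = -4  ->  a_2 = -2
  x^1: 6 a_3 - 4 a_1 + a_0 = 0  ->  6 a_3 = 4 a_1 - a_0 = 2  ->  a_3 = 1/3
  x^2: 12 a_4 - 6 a_2 + a_1 + 2 a_0 = 0  ->  12 a_4 = 6 a_2 - a_1 - 2 a_0 = -8  ->  a_4 = -2/3
  x^3: 20 a_5 - 8 a_3 + a_2 + 2 a_1 = 0  ->  20 a_5 = 8 a_3 - a_2 - 2 a_1 = 14/3  ->  a_5 = 7/30
  x^4: 30 a_6 - 10 a_4 + a_3 + 2 a_2 = 0  ->  30 a_6 = 10 a_4 - a_3 - 2 a_2 = -3  ->  a_6 = -1/10
Truncated series: y(x) = -2 - 2 x^2 + (1/3) x^3 - (2/3) x^4 + (7/30) x^5 - (1/10) x^6 + O(x^7).

a_0 = -2; a_1 = 0; a_2 = -2; a_3 = 1/3; a_4 = -2/3; a_5 = 7/30; a_6 = -1/10


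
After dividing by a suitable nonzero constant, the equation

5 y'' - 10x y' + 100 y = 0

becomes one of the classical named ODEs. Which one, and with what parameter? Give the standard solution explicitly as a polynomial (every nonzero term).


All three coefficients share the factor 5; dividing through by 5 gives  y'' - 2x y' + 20 y = 0.
This matches the Hermite equation y'' - 2x y' + 2n y = 0 with 2n = 20, so n = 10; the polynomial solution is H_10(x).
With y = sum_k a_k x^k, matching x^k gives (k+2)(k+1) a_{k+2} = 2(k - n) a_k = 2(k - 10) a_k. The right side vanishes at k = 10, so the series with the parity of 10 terminates at degree 10.
Standard normalization: leading coefficient of H_n is 2^n, so a_10 = 2^10 = 1024. Work downward with a_k = (k+1)(k+2) a_{k+2} / (2(k - n)):
  a_8 = (9)(10)(1024) / (2(8 - 10)) = 92160/(-4) = -23040
  a_6 = (7)(8)(-23040) / (2(6 - 10)) = -1290240/(-8) = 161280
  a_4 = (5)(6)(161280) / (2(4 - 10)) = 4838400/(-12) = -403200
  a_2 = (3)(4)(-403200) / (2(2 - 10)) = -4838400/(-16) = 302400
  a_0 = (1)(2)(302400) / (2(0 - 10)) = 604800/(-20) = -30240
Hence H_10(x) = 1024 x^10 - 23040 x^8 + 161280 x^6 - 403200 x^4 + 302400 x^2 - 30240.

H_10(x); series = 1024 x^10 - 23040 x^8 + 161280 x^6 - 403200 x^4 + 302400 x^2 - 30240


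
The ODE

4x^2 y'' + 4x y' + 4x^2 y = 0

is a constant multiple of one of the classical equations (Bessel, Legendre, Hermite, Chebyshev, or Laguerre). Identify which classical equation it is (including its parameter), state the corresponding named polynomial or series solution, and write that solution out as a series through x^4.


All three coefficients share the factor 4; dividing through by 4 gives  x^2 y'' + x y' + x^2 y = 0.
This matches the Bessel equation x^2 y'' + x y' + (x^2 - nu^2) y = 0 with nu^2 = 0, so nu = 0; the solution bounded at x = 0 is J_0(x).
Frobenius at x = 0: indicial roots ±nu; for r = nu the recurrence k(k + 2nu) c_k = -c_{k-2} gives the standard series J_nu(x) = sum_{k>=0} (-1)^k / (k! (k+nu)!) (x/2)^(2k+nu). Evaluate the first 3 terms:
  k = 0: (-1)^0 / (0! * 0! * 2^0) x^0 = 1/(1*1*1) x^0 = (1) x^0
  k = 1: (-1)^1 / (1! * 1! * 2^2) x^2 = -1/(1*1*4) x^2 = (-1/4) x^2
  k = 2: (-1)^2 / (2! * 2! * 2^4) x^4 = 1/(2*2*16) x^4 = (1/64) x^4
Hence J_0(x) = x^4/64 - x^2/4 + 1 + ....

J_0(x); series = x^4/64 - x^2/4 + 1


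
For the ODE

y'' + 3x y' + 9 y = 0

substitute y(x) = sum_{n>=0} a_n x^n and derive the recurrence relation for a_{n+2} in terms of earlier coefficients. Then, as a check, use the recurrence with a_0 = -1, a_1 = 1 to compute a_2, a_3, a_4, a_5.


Substitute y = sum_n a_n x^n.
y''(x) has coefficient (n+2)(n+1) a_{n+2} at x^n;
3 x y'(x) has coefficient 3 n a_n at x^n (shift);
9 y(x) has coefficient 9 a_n at x^n.
Matching x^n: (n+2)(n+1) a_{n+2} + (3n + 9) a_n = 0.
Thus a_{n+2} = (-3n - 9) / ((n+1)(n+2)) * a_n.

Check with a_0 = -1, a_1 = 1 (apply the recurrence for n = 0, 1, 2, 3): a_0 = -1, a_1 = 1, a_2 = 9/2, a_3 = -2, a_4 = -45/8, a_5 = 9/5.

a_(n+2) = (-3n - 9) / ((n+1)(n+2)) * a_n; check: a_0 = -1, a_1 = 1, a_2 = 9/2, a_3 = -2, a_4 = -45/8, a_5 = 9/5


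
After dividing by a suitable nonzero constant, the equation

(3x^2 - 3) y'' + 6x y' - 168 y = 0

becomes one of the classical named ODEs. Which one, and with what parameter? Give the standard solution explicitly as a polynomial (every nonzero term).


All three coefficients share the factor -3; dividing through by -3 gives  (1 - x^2) y'' - 2x y' + 56 y = 0.
This matches the Legendre equation (1 - x^2) y'' - 2x y' + n(n+1) y = 0 (note the -2x y' term) with n(n+1) = 56, so n = 7; the polynomial solution is P_7(x).
With y = sum_k a_k x^k, matching x^k gives (k+2)(k+1) a_{k+2} = [k(k+1) - n(n+1)] a_k = (k - 7)(k + 8) a_k. The right side vanishes at k = 7, so the series with the parity of 7 terminates at degree 7.
Standard normalization (P_n(1) = 1): leading coefficient (2n)!/(2^n (n!)^2) = 87178291200/(128*25401600) = 429/16, so a_7 = 429/16. Work downward with a_k = (k+1)(k+2) a_{k+2} / ((k - 7)(k + 8)):
  a_5 = (6)(7)(429/16) / ((5 - 7)(5 + 8)) = (9009/8)/(-26) = -693/16
  a_3 = (4)(5)(-693/16) / ((3 - 7)(3 + 8)) = (-3465/4)/(-44) = 315/16
  a_1 = (2)(3)(315/16) / ((1 - 7)(1 + 8)) = (945/8)/(-54) = -35/16
Hence P_7(x) = 429 x^7/16 - 693 x^5/16 + 315 x^3/16 - 35 x/16.

P_7(x); series = 429 x^7/16 - 693 x^5/16 + 315 x^3/16 - 35 x/16


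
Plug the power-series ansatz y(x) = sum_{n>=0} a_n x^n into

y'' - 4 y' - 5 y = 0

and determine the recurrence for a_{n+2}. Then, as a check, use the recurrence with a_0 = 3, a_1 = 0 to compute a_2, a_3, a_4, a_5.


Substitute y = sum_n a_n x^n.
y''(x) has coefficient (n+2)(n+1) a_{n+2} at x^n;
-4 y'(x) has coefficient -4 (n+1) a_{n+1} at x^n;
-5 y(x) has coefficient -5 a_n at x^n.
Matching x^n: (n+2)(n+1) a_{n+2} - 4 (n+1) a_{n+1} - 5 a_n = 0.
Thus a_{n+2} = [4 (n+1) a_{n+1} + 5 a_n] / ((n+1)(n+2)).

Check with a_0 = 3, a_1 = 0 (apply the recurrence for n = 0, 1, 2, 3): a_0 = 3, a_1 = 0, a_2 = 15/2, a_3 = 10, a_4 = 105/8, a_5 = 13.

a_(n+2) = [4 (n+1) a_(n+1) + 5 a_n] / ((n+1)(n+2)); check: a_0 = 3, a_1 = 0, a_2 = 15/2, a_3 = 10, a_4 = 105/8, a_5 = 13


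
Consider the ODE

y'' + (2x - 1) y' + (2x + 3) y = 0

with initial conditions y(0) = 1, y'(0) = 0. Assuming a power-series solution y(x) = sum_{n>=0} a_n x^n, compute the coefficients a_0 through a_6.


Ansatz: y(x) = sum_{n>=0} a_n x^n, so y'(x) = sum_{n>=1} n a_n x^(n-1) and y''(x) = sum_{n>=2} n(n-1) a_n x^(n-2).
Substitute into P(x) y'' + Q(x) y' + R(x) y = 0 with P(x) = 1, Q(x) = 2x - 1, R(x) = 2x + 3, and match powers of x.
Initial conditions: a_0 = 1, a_1 = 0.
Setting the coefficient of each power of x to zero and solving order by order (substituting the coefficients already found):
  x^0: 2 a_2 - a_1 + 3 a_0 = 0  ->  2 a_2 = a_1 - 3 a_0 = -3  ->  a_2 = -3/2
  x^1: 6 a_3 - 2 a_2 + 5 a_1 + 2 a_0 = 0  ->  6 a_3 = 2 a_2 - 5 a_1 - 2 a_0 = -5  ->  a_3 = -5/6
  x^2: 12 a_4 - 3 a_3 + 7 a_2 + 2 a_1 = 0  ->  12 a_4 = 3 a_3 - 7 a_2 - 2 a_1 = 8  ->  a_4 = 2/3
  x^3: 20 a_5 - 4 a_4 + 9 a_3 + 2 a_2 = 0  ->  20 a_5 = 4 a_4 - 9 a_3 - 2 a_2 = 79/6  ->  a_5 = 79/120
  x^4: 30 a_6 - 5 a_5 + 11 a_4 + 2 a_3 = 0  ->  30 a_6 = 5 a_5 - 11 a_4 - 2 a_3 = -19/8  ->  a_6 = -19/240
Truncated series: y(x) = 1 - (3/2) x^2 - (5/6) x^3 + (2/3) x^4 + (79/120) x^5 - (19/240) x^6 + O(x^7).

a_0 = 1; a_1 = 0; a_2 = -3/2; a_3 = -5/6; a_4 = 2/3; a_5 = 79/120; a_6 = -19/240


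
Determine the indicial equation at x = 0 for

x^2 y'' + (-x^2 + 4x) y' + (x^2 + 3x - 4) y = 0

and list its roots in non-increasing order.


Divide by x^2 to reach normal form y'' + P_1(x) y' + P_2(x) y = 0 with P_1(x) = -1 + 4/x and P_2(x) = 1 + 3/x - 4/x^2.
x = 0 is a singular point because the y'-coefficient -1 + 4/x has a pole at x = 0 and the y-coefficient 1 + 3/x - 4/x^2 has a pole at x = 0.
It is a regular singular point because x P_1(x) = p(x) = 4 - x and x^2 P_2(x) = q(x) = x^2 + 3x - 4 are polynomials, hence analytic at x = 0.
p(0) = 4,  q(0) = -4.
Indicial equation: r(r-1) + p(0) r + q(0) = 0, i.e. r^2 + (p(0) - 1) r + q(0) = 0, i.e. r^2 + 3 r - 4 = 0.
Discriminant: (3)^2 - 4(-4) = 25, so r = (-3 ± 5)/2.
Solving: r_1 = 1, r_2 = -4.

indicial: r^2 + 3 r - 4 = 0; roots r_1 = 1, r_2 = -4


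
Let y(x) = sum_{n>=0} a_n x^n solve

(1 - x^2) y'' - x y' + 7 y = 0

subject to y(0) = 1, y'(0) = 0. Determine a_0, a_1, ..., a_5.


Ansatz: y(x) = sum_{n>=0} a_n x^n, so y'(x) = sum_{n>=1} n a_n x^(n-1) and y''(x) = sum_{n>=2} n(n-1) a_n x^(n-2).
Substitute into P(x) y'' + Q(x) y' + R(x) y = 0 with P(x) = 1 - x^2, Q(x) = -x, R(x) = 7, and match powers of x.
Initial conditions: a_0 = 1, a_1 = 0.
Setting the coefficient of each power of x to zero and solving order by order (substituting the coefficients already found):
  x^0: 2 a_2 + 7 a_0 = 0  ->  2 a_2 = -7 a_0 = -7  ->  a_2 = -7/2
  x^1: 6 a_3 + 6 a_1 = 0  ->  6 a_3 = -6 a_1 = 0  ->  a_3 = 0
  x^2: 12 a_4 + 3 a_2 = 0  ->  12 a_4 = -3 a_2 = 21/2  ->  a_4 = 7/8
  x^3: 20 a_5 - 2 a_3 = 0  ->  20 a_5 = 2 a_3 = 0  ->  a_5 = 0
Truncated series: y(x) = 1 - (7/2) x^2 + (7/8) x^4 + O(x^6).

a_0 = 1; a_1 = 0; a_2 = -7/2; a_3 = 0; a_4 = 7/8; a_5 = 0


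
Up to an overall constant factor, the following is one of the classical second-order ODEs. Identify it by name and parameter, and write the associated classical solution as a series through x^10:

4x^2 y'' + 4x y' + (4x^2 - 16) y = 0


All three coefficients share the factor 4; dividing through by 4 gives  x^2 y'' + x y' + (x^2 - 4) y = 0.
This matches the Bessel equation x^2 y'' + x y' + (x^2 - nu^2) y = 0 with nu^2 = 4, so nu = 2; the solution bounded at x = 0 is J_2(x).
Frobenius at x = 0: indicial roots ±nu; for r = nu the recurrence k(k + 2nu) c_k = -c_{k-2} gives the standard series J_nu(x) = sum_{k>=0} (-1)^k / (k! (k+nu)!) (x/2)^(2k+nu). Evaluate the first 5 terms:
  k = 0: (-1)^0 / (0! * 2! * 2^2) x^2 = 1/(1*2*4) x^2 = (1/8) x^2
  k = 1: (-1)^1 / (1! * 3! * 2^4) x^4 = -1/(1*6*16) x^4 = (-1/96) x^4
  k = 2: (-1)^2 / (2! * 4! * 2^6) x^6 = 1/(2*24*64) x^6 = (1/3072) x^6
  k = 3: (-1)^3 / (3! * 5! * 2^8) x^8 = -1/(6*120*256) x^8 = (-1/184320) x^8
  k = 4: (-1)^4 / (4! * 6! * 2^10) x^10 = 1/(24*720*1024) x^10 = (1/17694720) x^10
Hence J_2(x) = x^10/17694720 - x^8/184320 + x^6/3072 - x^4/96 + x^2/8 + ....

J_2(x); series = x^10/17694720 - x^8/184320 + x^6/3072 - x^4/96 + x^2/8


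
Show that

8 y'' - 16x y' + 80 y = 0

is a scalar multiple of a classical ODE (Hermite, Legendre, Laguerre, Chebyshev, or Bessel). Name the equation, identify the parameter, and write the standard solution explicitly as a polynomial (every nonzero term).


All three coefficients share the factor 8; dividing through by 8 gives  y'' - 2x y' + 10 y = 0.
This matches the Hermite equation y'' - 2x y' + 2n y = 0 with 2n = 10, so n = 5; the polynomial solution is H_5(x).
With y = sum_k a_k x^k, matching x^k gives (k+2)(k+1) a_{k+2} = 2(k - n) a_k = 2(k - 5) a_k. The right side vanishes at k = 5, so the series with the parity of 5 terminates at degree 5.
Standard normalization: leading coefficient of H_n is 2^n, so a_5 = 2^5 = 32. Work downward with a_k = (k+1)(k+2) a_{k+2} / (2(k - n)):
  a_3 = (4)(5)(32) / (2(3 - 5)) = 640/(-4) = -160
  a_1 = (2)(3)(-160) / (2(1 - 5)) = -960/(-8) = 120
Hence H_5(x) = 32 x^5 - 160 x^3 + 120 x.

H_5(x); series = 32 x^5 - 160 x^3 + 120 x


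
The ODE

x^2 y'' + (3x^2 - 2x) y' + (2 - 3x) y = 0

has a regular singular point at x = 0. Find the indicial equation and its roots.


Divide by x^2 to reach normal form y'' + P_1(x) y' + P_2(x) y = 0 with P_1(x) = 3 - 2/x and P_2(x) = -3/x + 2/x^2.
x = 0 is a singular point because the y'-coefficient 3 - 2/x has a pole at x = 0 and the y-coefficient -3/x + 2/x^2 has a pole at x = 0.
It is a regular singular point because x P_1(x) = p(x) = 3x - 2 and x^2 P_2(x) = q(x) = 2 - 3x are polynomials, hence analytic at x = 0.
p(0) = -2,  q(0) = 2.
Indicial equation: r(r-1) + p(0) r + q(0) = 0, i.e. r^2 + (p(0) - 1) r + q(0) = 0, i.e. r^2 - 3 r + 2 = 0.
Discriminant: (-3)^2 - 4(2) = 1, so r = (3 ± 1)/2.
Solving: r_1 = 2, r_2 = 1.

indicial: r^2 - 3 r + 2 = 0; roots r_1 = 2, r_2 = 1


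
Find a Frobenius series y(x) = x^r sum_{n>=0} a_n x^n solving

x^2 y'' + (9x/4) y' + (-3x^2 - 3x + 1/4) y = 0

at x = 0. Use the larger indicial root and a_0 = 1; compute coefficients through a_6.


Write in Frobenius form y'' + (p(x)/x) y' + (q(x)/x^2) y = 0:
  p(x) = 9/4,  q(x) = -3x^2 - 3x + 1/4.
Indicial equation: r(r-1) + (9/4) r + (1/4) = 0 -> roots r_1 = -1/4, r_2 = -1.
Take r = r_1 = -1/4. Let y(x) = x^r sum_{n>=0} a_n x^n with a_0 = 1.
Substitute y = x^r sum a_n x^n and match x^{r+n}. The recurrence is
  D(n) a_n - 3 a_{n-1} - 3 a_{n-2} = 0,  where D(n) = (r+n)(r+n-1) + (9/4)(r+n) + (1/4).
  a_n = [3 a_{n-1} + 3 a_{n-2}] / D(n).
Since the indicial polynomial factors as (r - r_1)(r - r_2), D(n) = (r_1 + n - r_1)(r_1 + n - r_2) = n(n + 3/4).
Evaluating step by step (a_0 = 1):
  n = 1: D(1) = 1(1 + 3/4) = 7/4; numerator = 3(1) = 3; a_1 = (3)/(7/4) = 12/7
  n = 2: D(2) = 2(2 + 3/4) = 11/2; numerator = 3(12/7) + 3(1) = 57/7; a_2 = (57/7)/(11/2) = 114/77
  n = 3: D(3) = 3(3 + 3/4) = 45/4; numerator = 3(114/77) + 3(12/7) = 738/77; a_3 = (738/77)/(45/4) = 328/385
  n = 4: D(4) = 4(4 + 3/4) = 19; numerator = 3(328/385) + 3(114/77) = 2694/385; a_4 = (2694/385)/(19) = 2694/7315
  n = 5: D(5) = 5(5 + 3/4) = 115/4; numerator = 3(2694/7315) + 3(328/385) = 26778/7315; a_5 = (26778/7315)/(115/4) = 107112/841225
  n = 6: D(6) = 6(6 + 3/4) = 81/2; numerator = 3(107112/841225) + 3(2694/7315) = 113706/76475; a_6 = (113706/76475)/(81/2) = 25268/688275

r = -1/4; a_0 = 1; a_1 = 12/7; a_2 = 114/77; a_3 = 328/385; a_4 = 2694/7315; a_5 = 107112/841225; a_6 = 25268/688275


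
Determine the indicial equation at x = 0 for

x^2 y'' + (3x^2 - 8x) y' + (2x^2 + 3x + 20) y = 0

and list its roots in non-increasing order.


Divide by x^2 to reach normal form y'' + P_1(x) y' + P_2(x) y = 0 with P_1(x) = 3 - 8/x and P_2(x) = 2 + 3/x + 20/x^2.
x = 0 is a singular point because the y'-coefficient 3 - 8/x has a pole at x = 0 and the y-coefficient 2 + 3/x + 20/x^2 has a pole at x = 0.
It is a regular singular point because x P_1(x) = p(x) = 3x - 8 and x^2 P_2(x) = q(x) = 2x^2 + 3x + 20 are polynomials, hence analytic at x = 0.
p(0) = -8,  q(0) = 20.
Indicial equation: r(r-1) + p(0) r + q(0) = 0, i.e. r^2 + (p(0) - 1) r + q(0) = 0, i.e. r^2 - 9 r + 20 = 0.
Discriminant: (-9)^2 - 4(20) = 1, so r = (9 ± 1)/2.
Solving: r_1 = 5, r_2 = 4.

indicial: r^2 - 9 r + 20 = 0; roots r_1 = 5, r_2 = 4


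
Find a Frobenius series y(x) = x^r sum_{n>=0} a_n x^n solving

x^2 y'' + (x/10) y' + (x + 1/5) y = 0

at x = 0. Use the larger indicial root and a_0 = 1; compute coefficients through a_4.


Write in Frobenius form y'' + (p(x)/x) y' + (q(x)/x^2) y = 0:
  p(x) = 1/10,  q(x) = x + 1/5.
Indicial equation: r(r-1) + (1/10) r + (1/5) = 0 -> roots r_1 = 1/2, r_2 = 2/5.
Take r = r_1 = 1/2. Let y(x) = x^r sum_{n>=0} a_n x^n with a_0 = 1.
Substitute y = x^r sum a_n x^n and match x^{r+n}. The recurrence is
  D(n) a_n + 1 a_{n-1} = 0,  where D(n) = (r+n)(r+n-1) + (1/10)(r+n) + (1/5).
  a_n = -1 / D(n) * a_{n-1}.
Since the indicial polynomial factors as (r - r_1)(r - r_2), D(n) = (r_1 + n - r_1)(r_1 + n - r_2) = n(n + 1/10).
Evaluating step by step (a_0 = 1):
  n = 1: D(1) = 1(1 + 1/10) = 11/10; numerator = -1(1) = -1; a_1 = (-1)/(11/10) = -10/11
  n = 2: D(2) = 2(2 + 1/10) = 21/5; numerator = -1(-10/11) = 10/11; a_2 = (10/11)/(21/5) = 50/231
  n = 3: D(3) = 3(3 + 1/10) = 93/10; numerator = -1(50/231) = -50/231; a_3 = (-50/231)/(93/10) = -500/21483
  n = 4: D(4) = 4(4 + 1/10) = 82/5; numerator = -1(-500/21483) = 500/21483; a_4 = (500/21483)/(82/5) = 1250/880803

r = 1/2; a_0 = 1; a_1 = -10/11; a_2 = 50/231; a_3 = -500/21483; a_4 = 1250/880803


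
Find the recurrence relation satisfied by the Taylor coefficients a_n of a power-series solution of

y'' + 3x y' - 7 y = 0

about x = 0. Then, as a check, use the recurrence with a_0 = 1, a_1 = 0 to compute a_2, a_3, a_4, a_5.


Substitute y = sum_n a_n x^n.
y''(x) has coefficient (n+2)(n+1) a_{n+2} at x^n;
3 x y'(x) has coefficient 3 n a_n at x^n (shift);
-7 y(x) has coefficient -7 a_n at x^n.
Matching x^n: (n+2)(n+1) a_{n+2} + (3n - 7) a_n = 0.
Thus a_{n+2} = (-3n + 7) / ((n+1)(n+2)) * a_n.

Check with a_0 = 1, a_1 = 0 (apply the recurrence for n = 0, 1, 2, 3): a_0 = 1, a_1 = 0, a_2 = 7/2, a_3 = 0, a_4 = 7/24, a_5 = 0.

a_(n+2) = (-3n + 7) / ((n+1)(n+2)) * a_n; check: a_0 = 1, a_1 = 0, a_2 = 7/2, a_3 = 0, a_4 = 7/24, a_5 = 0


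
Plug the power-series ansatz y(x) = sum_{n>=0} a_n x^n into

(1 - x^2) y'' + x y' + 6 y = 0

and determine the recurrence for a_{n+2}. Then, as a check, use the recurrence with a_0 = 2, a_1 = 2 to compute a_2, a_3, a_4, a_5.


Substitute y = sum_n a_n x^n.
(1 - 1 x^2) y'' contributes (n+2)(n+1) a_{n+2} - n(n-1) a_n at x^n.
x y'(x) contributes n a_n at x^n.
6 y(x) contributes 6 a_n at x^n.
Matching x^n: (n+2)(n+1) a_{n+2} + (-n(n-1) + n + 6) a_n = 0.
Thus a_{n+2} = (n(n-1) - n - 6) / ((n+1)(n+2)) * a_n.

Check with a_0 = 2, a_1 = 2 (apply the recurrence for n = 0, 1, 2, 3): a_0 = 2, a_1 = 2, a_2 = -6, a_3 = -7/3, a_4 = 3, a_5 = 7/20.

a_(n+2) = (n(n-1) - n - 6) / ((n+1)(n+2)) * a_n; check: a_0 = 2, a_1 = 2, a_2 = -6, a_3 = -7/3, a_4 = 3, a_5 = 7/20


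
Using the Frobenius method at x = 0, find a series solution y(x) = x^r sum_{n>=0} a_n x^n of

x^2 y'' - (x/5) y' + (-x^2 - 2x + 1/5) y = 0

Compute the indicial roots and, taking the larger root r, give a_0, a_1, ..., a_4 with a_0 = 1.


Write in Frobenius form y'' + (p(x)/x) y' + (q(x)/x^2) y = 0:
  p(x) = -1/5,  q(x) = -x^2 - 2x + 1/5.
Indicial equation: r(r-1) + (-1/5) r + (1/5) = 0 -> roots r_1 = 1, r_2 = 1/5.
Take r = r_1 = 1. Let y(x) = x^r sum_{n>=0} a_n x^n with a_0 = 1.
Substitute y = x^r sum a_n x^n and match x^{r+n}. The recurrence is
  D(n) a_n - 2 a_{n-1} - 1 a_{n-2} = 0,  where D(n) = (r+n)(r+n-1) + (-1/5)(r+n) + (1/5).
  a_n = [2 a_{n-1} + 1 a_{n-2}] / D(n).
Since the indicial polynomial factors as (r - r_1)(r - r_2), D(n) = (r_1 + n - r_1)(r_1 + n - r_2) = n(n + 4/5).
Evaluating step by step (a_0 = 1):
  n = 1: D(1) = 1(1 + 4/5) = 9/5; numerator = 2(1) = 2; a_1 = (2)/(9/5) = 10/9
  n = 2: D(2) = 2(2 + 4/5) = 28/5; numerator = 2(10/9) + 1(1) = 29/9; a_2 = (29/9)/(28/5) = 145/252
  n = 3: D(3) = 3(3 + 4/5) = 57/5; numerator = 2(145/252) + 1(10/9) = 95/42; a_3 = (95/42)/(57/5) = 25/126
  n = 4: D(4) = 4(4 + 4/5) = 96/5; numerator = 2(25/126) + 1(145/252) = 35/36; a_4 = (35/36)/(96/5) = 175/3456

r = 1; a_0 = 1; a_1 = 10/9; a_2 = 145/252; a_3 = 25/126; a_4 = 175/3456


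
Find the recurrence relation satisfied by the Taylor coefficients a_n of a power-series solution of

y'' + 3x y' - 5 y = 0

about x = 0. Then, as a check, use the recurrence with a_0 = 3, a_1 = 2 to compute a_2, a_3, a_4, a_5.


Substitute y = sum_n a_n x^n.
y''(x) has coefficient (n+2)(n+1) a_{n+2} at x^n;
3 x y'(x) has coefficient 3 n a_n at x^n (shift);
-5 y(x) has coefficient -5 a_n at x^n.
Matching x^n: (n+2)(n+1) a_{n+2} + (3n - 5) a_n = 0.
Thus a_{n+2} = (-3n + 5) / ((n+1)(n+2)) * a_n.

Check with a_0 = 3, a_1 = 2 (apply the recurrence for n = 0, 1, 2, 3): a_0 = 3, a_1 = 2, a_2 = 15/2, a_3 = 2/3, a_4 = -5/8, a_5 = -2/15.

a_(n+2) = (-3n + 5) / ((n+1)(n+2)) * a_n; check: a_0 = 3, a_1 = 2, a_2 = 15/2, a_3 = 2/3, a_4 = -5/8, a_5 = -2/15


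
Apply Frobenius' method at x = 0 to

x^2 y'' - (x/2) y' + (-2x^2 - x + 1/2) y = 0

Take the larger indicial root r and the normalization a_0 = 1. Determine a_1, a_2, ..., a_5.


Write in Frobenius form y'' + (p(x)/x) y' + (q(x)/x^2) y = 0:
  p(x) = -1/2,  q(x) = -2x^2 - x + 1/2.
Indicial equation: r(r-1) + (-1/2) r + (1/2) = 0 -> roots r_1 = 1, r_2 = 1/2.
Take r = r_1 = 1. Let y(x) = x^r sum_{n>=0} a_n x^n with a_0 = 1.
Substitute y = x^r sum a_n x^n and match x^{r+n}. The recurrence is
  D(n) a_n - 1 a_{n-1} - 2 a_{n-2} = 0,  where D(n) = (r+n)(r+n-1) + (-1/2)(r+n) + (1/2).
  a_n = [1 a_{n-1} + 2 a_{n-2}] / D(n).
Since the indicial polynomial factors as (r - r_1)(r - r_2), D(n) = (r_1 + n - r_1)(r_1 + n - r_2) = n(n + 1/2).
Evaluating step by step (a_0 = 1):
  n = 1: D(1) = 1(1 + 1/2) = 3/2; numerator = 1(1) = 1; a_1 = (1)/(3/2) = 2/3
  n = 2: D(2) = 2(2 + 1/2) = 5; numerator = 1(2/3) + 2(1) = 8/3; a_2 = (8/3)/(5) = 8/15
  n = 3: D(3) = 3(3 + 1/2) = 21/2; numerator = 1(8/15) + 2(2/3) = 28/15; a_3 = (28/15)/(21/2) = 8/45
  n = 4: D(4) = 4(4 + 1/2) = 18; numerator = 1(8/45) + 2(8/15) = 56/45; a_4 = (56/45)/(18) = 28/405
  n = 5: D(5) = 5(5 + 1/2) = 55/2; numerator = 1(28/405) + 2(8/45) = 172/405; a_5 = (172/405)/(55/2) = 344/22275

r = 1; a_0 = 1; a_1 = 2/3; a_2 = 8/15; a_3 = 8/45; a_4 = 28/405; a_5 = 344/22275


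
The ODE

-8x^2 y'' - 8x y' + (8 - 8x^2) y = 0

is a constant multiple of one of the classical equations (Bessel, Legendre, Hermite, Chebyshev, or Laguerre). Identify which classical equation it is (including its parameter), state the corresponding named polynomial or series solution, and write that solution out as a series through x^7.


All three coefficients share the factor -8; dividing through by -8 gives  x^2 y'' + x y' + (x^2 - 1) y = 0.
This matches the Bessel equation x^2 y'' + x y' + (x^2 - nu^2) y = 0 with nu^2 = 1, so nu = 1; the solution bounded at x = 0 is J_1(x).
Frobenius at x = 0: indicial roots ±nu; for r = nu the recurrence k(k + 2nu) c_k = -c_{k-2} gives the standard series J_nu(x) = sum_{k>=0} (-1)^k / (k! (k+nu)!) (x/2)^(2k+nu). Evaluate the first 4 terms:
  k = 0: (-1)^0 / (0! * 1! * 2^1) x^1 = 1/(1*1*2) x^1 = (1/2) x^1
  k = 1: (-1)^1 / (1! * 2! * 2^3) x^3 = -1/(1*2*8) x^3 = (-1/16) x^3
  k = 2: (-1)^2 / (2! * 3! * 2^5) x^5 = 1/(2*6*32) x^5 = (1/384) x^5
  k = 3: (-1)^3 / (3! * 4! * 2^7) x^7 = -1/(6*24*128) x^7 = (-1/18432) x^7
Hence J_1(x) = -x^7/18432 + x^5/384 - x^3/16 + x/2 + ....

J_1(x); series = -x^7/18432 + x^5/384 - x^3/16 + x/2


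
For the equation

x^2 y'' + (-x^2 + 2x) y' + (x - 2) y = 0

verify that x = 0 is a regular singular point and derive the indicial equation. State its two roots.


Divide by x^2 to reach normal form y'' + P_1(x) y' + P_2(x) y = 0 with P_1(x) = -1 + 2/x and P_2(x) = 1/x - 2/x^2.
x = 0 is a singular point because the y'-coefficient -1 + 2/x has a pole at x = 0 and the y-coefficient 1/x - 2/x^2 has a pole at x = 0.
It is a regular singular point because x P_1(x) = p(x) = 2 - x and x^2 P_2(x) = q(x) = x - 2 are polynomials, hence analytic at x = 0.
p(0) = 2,  q(0) = -2.
Indicial equation: r(r-1) + p(0) r + q(0) = 0, i.e. r^2 + (p(0) - 1) r + q(0) = 0, i.e. r^2 + 1 r - 2 = 0.
Discriminant: (1)^2 - 4(-2) = 9, so r = (-1 ± 3)/2.
Solving: r_1 = 1, r_2 = -2.

indicial: r^2 + 1 r - 2 = 0; roots r_1 = 1, r_2 = -2


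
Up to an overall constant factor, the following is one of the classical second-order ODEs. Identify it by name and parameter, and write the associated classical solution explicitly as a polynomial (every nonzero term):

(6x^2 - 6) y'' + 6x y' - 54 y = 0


All three coefficients share the factor -6; dividing through by -6 gives  (1 - x^2) y'' - x y' + 9 y = 0.
This matches the Chebyshev equation (1 - x^2) y'' - x y' + n^2 y = 0 (note the -x y' term, not -2x y') with n^2 = 9, so n = 3; the polynomial solution is T_3(x).
With y = sum_k a_k x^k, matching x^k gives (k+2)(k+1) a_{k+2} = (k^2 - n^2) a_k = (k - 3)(k + 3) a_k. The right side vanishes at k = 3, so the series with the parity of 3 terminates at degree 3.
Standard normalization: leading coefficient of T_n is 2^(n-1), so a_3 = 2^2 = 4. Work downward with a_k = (k+1)(k+2) a_{k+2} / ((k - 3)(k + 3)):
  a_1 = (2)(3)(4) / ((1 - 3)(1 + 3)) = 24/(-8) = -3
Hence T_3(x) = 4 x^3 - 3 x.

T_3(x); series = 4 x^3 - 3 x
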